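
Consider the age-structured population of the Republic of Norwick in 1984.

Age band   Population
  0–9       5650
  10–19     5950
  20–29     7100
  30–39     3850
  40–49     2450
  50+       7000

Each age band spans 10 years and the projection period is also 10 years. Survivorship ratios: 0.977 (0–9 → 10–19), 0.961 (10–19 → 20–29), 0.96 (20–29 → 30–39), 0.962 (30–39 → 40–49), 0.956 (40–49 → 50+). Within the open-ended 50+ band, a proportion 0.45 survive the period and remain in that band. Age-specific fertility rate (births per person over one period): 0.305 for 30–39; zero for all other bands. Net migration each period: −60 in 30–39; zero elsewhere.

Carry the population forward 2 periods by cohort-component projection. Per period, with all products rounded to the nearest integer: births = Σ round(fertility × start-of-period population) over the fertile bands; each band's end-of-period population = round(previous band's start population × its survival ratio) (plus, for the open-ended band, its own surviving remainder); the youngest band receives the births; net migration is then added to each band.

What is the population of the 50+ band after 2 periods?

6012

Call the bands 1 to 6, youngest first.
[period 1]
Births: 3850 × 0.305 = 1174
Band 2: 5650 × 0.977 = 5520
Band 3: 5950 × 0.961 = 5718
Band 4: 7100 × 0.96 = 6816
Band 5: 3850 × 0.962 = 3704
Band 6: 2450 × 0.956 + 7000 × 0.45 = 2342 + 3150 = 5492
Net migration: Band 4 − 60 → 6756
Population now: 0–9=1174, 10–19=5520, 20–29=5718, 30–39=6756, 40–49=3704, 50+=5492
[period 2]
Births: 6756 × 0.305 = 2061
Band 2: 1174 × 0.977 = 1147
Band 3: 5520 × 0.961 = 5305
Band 4: 5718 × 0.96 = 5489
Band 5: 6756 × 0.962 = 6499
Band 6: 3704 × 0.956 + 5492 × 0.45 = 3541 + 2471 = 6012
Net migration: Band 4 − 60 → 5429
Population now: 0–9=2061, 10–19=1147, 20–29=5305, 30–39=5429, 40–49=6499, 50+=6012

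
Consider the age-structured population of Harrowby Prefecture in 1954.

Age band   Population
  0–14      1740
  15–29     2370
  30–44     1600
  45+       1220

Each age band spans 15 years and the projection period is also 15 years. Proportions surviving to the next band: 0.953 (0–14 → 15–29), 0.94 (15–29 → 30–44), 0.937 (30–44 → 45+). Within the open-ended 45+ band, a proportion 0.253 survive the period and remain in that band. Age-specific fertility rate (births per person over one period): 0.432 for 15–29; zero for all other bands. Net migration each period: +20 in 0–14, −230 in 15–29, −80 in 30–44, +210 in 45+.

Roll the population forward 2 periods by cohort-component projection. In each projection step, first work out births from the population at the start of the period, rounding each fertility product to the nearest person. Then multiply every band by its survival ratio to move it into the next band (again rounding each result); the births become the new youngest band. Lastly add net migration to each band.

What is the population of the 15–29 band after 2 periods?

765

After projecting period 1:
Births: 2370 * 0.432 = 1024
15–29: 1740 * 0.953 = 1658
30–44: 2370 * 0.94 = 2228
45+: 1600 * 0.937 + 1220 * 0.253 = 1499 + 309 = 1808
Net migration: 0–14 + 20 → 1044; 15–29 − 230 → 1428; 30–44 − 80 → 2148; 45+ + 210 → 2018
→ [1044, 1428, 2148, 2018]
After projecting period 2:
Births: 1428 * 0.432 = 617
15–29: 1044 * 0.953 = 995
30–44: 1428 * 0.94 = 1342
45+: 2148 * 0.937 + 2018 * 0.253 = 2013 + 511 = 2524
Net migration: 0–14 + 20 → 637; 15–29 − 230 → 765; 30–44 − 80 → 1262; 45+ + 210 → 2734
→ [637, 765, 1262, 2734]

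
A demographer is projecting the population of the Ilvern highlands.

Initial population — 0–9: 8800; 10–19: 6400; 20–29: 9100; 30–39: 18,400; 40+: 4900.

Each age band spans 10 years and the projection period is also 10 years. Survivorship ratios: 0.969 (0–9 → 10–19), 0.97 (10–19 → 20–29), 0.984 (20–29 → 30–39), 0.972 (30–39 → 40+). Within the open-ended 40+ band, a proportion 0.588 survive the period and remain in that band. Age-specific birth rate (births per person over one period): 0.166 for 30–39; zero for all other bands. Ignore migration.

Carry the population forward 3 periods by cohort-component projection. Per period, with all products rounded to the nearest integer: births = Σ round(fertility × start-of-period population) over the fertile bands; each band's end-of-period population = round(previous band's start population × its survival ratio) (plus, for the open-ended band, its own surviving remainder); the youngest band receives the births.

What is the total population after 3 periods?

Numbering the bands 1..5 from youngest to oldest:
Period 1.
Births: 18400 × 0.166 = 3054
Band 2: 8800 × 0.969 = 8527
Band 3: 6400 × 0.97 = 6208
Band 4: 9100 × 0.984 = 8954
Band 5: 18400 × 0.972 + 4900 × 0.588 = 17885 + 2881 = 20766
Population now: 0–9=3054, 10–19=8527, 20–29=6208, 30–39=8954, 40+=20766
Period 2.
Births: 8954 × 0.166 = 1486
Band 2: 3054 × 0.969 = 2959
Band 3: 8527 × 0.97 = 8271
Band 4: 6208 × 0.984 = 6109
Band 5: 8954 × 0.972 + 20766 × 0.588 = 8703 + 12210 = 20913
Population now: 0–9=1486, 10–19=2959, 20–29=8271, 30–39=6109, 40+=20913
Period 3.
Births: 6109 × 0.166 = 1014
Band 2: 1486 × 0.969 = 1440
Band 3: 2959 × 0.97 = 2870
Band 4: 8271 × 0.984 = 8139
Band 5: 6109 × 0.972 + 20913 × 0.588 = 5938 + 12297 = 18235
Population now: 0–9=1014, 10–19=1440, 20–29=2870, 30–39=8139, 40+=18235
Total after period 3: 1014 + 1440 + 2870 + 8139 + 18235 = 31698

31698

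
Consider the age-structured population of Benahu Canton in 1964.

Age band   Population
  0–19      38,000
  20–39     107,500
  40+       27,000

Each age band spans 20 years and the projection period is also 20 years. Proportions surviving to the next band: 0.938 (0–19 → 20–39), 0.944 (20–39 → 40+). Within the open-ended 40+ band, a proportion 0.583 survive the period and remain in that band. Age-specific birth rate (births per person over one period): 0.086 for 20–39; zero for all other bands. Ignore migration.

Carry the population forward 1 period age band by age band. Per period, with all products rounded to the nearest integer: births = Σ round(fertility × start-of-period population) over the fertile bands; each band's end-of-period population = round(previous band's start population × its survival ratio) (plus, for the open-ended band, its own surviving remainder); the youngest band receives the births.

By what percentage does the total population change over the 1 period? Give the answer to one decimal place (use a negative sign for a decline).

-6.0

(Bands numbered youngest = 1 to oldest = 3.)
Period 1:
Births: 107500 × 0.086 = 9245
Band 2: 38000 × 0.938 = 35644
Band 3: 107500 × 0.944 + 27000 × 0.583 = 101480 + 15741 = 117221
Giving 9245 / 35644 / 117221.
Total: 172500 → 162110; change = -10390; percentage change = -6.0%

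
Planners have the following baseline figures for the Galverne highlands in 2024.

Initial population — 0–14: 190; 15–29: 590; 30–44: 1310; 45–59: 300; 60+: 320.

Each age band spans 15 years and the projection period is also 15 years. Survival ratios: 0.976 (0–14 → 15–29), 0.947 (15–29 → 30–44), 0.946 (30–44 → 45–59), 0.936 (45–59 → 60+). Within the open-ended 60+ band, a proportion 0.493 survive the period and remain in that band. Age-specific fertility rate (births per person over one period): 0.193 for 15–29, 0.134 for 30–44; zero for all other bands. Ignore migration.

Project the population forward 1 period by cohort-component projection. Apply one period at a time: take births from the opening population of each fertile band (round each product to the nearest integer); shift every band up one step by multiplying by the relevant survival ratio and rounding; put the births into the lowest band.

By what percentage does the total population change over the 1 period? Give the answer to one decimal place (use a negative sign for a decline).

Period 1.
Births: 590 × 0.193 = 114  |  1310 × 0.134 = 176 — total 290
15–29: 190 × 0.976 = 185
30–44: 590 × 0.947 = 559
45–59: 1310 × 0.946 = 1239
60+: 300 × 0.936 + 320 × 0.493 = 281 + 158 = 439
→ [290, 185, 559, 1239, 439]
Total: 2710 → 2712; change = 2; percentage change = 0.1%

0.1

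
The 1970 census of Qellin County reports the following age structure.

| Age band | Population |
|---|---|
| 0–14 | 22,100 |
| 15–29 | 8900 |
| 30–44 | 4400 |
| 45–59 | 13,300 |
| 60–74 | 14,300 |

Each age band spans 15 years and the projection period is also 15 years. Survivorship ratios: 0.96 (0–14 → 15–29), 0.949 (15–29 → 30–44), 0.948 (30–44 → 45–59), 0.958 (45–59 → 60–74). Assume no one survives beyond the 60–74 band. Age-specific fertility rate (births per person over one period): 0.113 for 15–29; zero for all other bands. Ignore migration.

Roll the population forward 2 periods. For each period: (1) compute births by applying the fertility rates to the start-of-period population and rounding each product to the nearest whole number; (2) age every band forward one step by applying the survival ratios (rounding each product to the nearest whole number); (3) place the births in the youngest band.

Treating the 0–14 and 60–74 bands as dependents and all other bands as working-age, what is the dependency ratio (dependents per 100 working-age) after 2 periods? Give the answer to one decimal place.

Call the groups 1 to 5, youngest first.
— Period 1 —
Births: 8900 * 0.113 = 1006
Group 2: 22100 * 0.96 = 21216
Group 3: 8900 * 0.949 = 8446
Group 4: 4400 * 0.948 = 4171
Group 5: 13300 * 0.958 = 12741
Population now: 0–14=1006, 15–29=21216, 30–44=8446, 45–59=4171, 60–74=12741
— Period 2 —
Births: 21216 * 0.113 = 2397
Group 2: 1006 * 0.96 = 966
Group 3: 21216 * 0.949 = 20134
Group 4: 8446 * 0.948 = 8007
Group 5: 4171 * 0.958 = 3996
Population now: 0–14=2397, 15–29=966, 30–44=20134, 45–59=8007, 60–74=3996
Dependents (band 0–14 + band 60–74) = 2397 + 3996 = 6393; working-age = 29107; ratio = 6393/29107 × 100 = 22.0

22.0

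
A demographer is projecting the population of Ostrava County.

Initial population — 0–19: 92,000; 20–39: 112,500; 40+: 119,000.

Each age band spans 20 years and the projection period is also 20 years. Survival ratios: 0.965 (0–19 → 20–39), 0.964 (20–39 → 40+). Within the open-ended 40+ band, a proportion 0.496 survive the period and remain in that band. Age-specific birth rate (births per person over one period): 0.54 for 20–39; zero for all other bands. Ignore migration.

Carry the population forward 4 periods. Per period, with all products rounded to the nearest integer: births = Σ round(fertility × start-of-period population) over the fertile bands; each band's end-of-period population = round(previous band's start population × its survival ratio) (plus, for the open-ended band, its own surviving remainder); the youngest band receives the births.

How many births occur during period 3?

(Groups numbered youngest = 1 to oldest = 3.)
Period 1:
Births: 112500 × 0.54 = 60750
Group 2: 92000 × 0.965 = 88780
Group 3: 112500 × 0.964 + 119000 × 0.496 = 108450 + 59024 = 167474
Population now: 0–19=60750, 20–39=88780, 40+=167474
Period 2:
Births: 88780 × 0.54 = 47941
Group 2: 60750 × 0.965 = 58624
Group 3: 88780 × 0.964 + 167474 × 0.496 = 85584 + 83067 = 168651
Population now: 0–19=47941, 20–39=58624, 40+=168651
Period 3:
Births: 58624 × 0.54 = 31657
Group 2: 47941 × 0.965 = 46263
Group 3: 58624 × 0.964 + 168651 × 0.496 = 56514 + 83651 = 140165
Population now: 0–19=31657, 20–39=46263, 40+=140165

31657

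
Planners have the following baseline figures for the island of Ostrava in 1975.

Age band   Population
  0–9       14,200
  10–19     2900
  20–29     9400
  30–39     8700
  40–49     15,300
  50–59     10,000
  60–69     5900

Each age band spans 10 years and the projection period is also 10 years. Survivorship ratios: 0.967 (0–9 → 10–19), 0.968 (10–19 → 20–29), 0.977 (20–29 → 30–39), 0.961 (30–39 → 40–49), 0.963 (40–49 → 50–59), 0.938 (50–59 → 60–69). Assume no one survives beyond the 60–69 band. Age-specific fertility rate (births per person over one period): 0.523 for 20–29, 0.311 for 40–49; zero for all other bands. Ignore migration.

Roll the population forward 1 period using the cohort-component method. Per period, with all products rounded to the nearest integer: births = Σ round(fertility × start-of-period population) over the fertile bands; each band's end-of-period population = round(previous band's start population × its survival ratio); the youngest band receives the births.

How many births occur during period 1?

— Period 1 —
Births: 9400 × 0.523 = 4916, 15300 × 0.311 = 4758 → 9674
10–19: 14200 × 0.967 = 13731
20–29: 2900 × 0.968 = 2807
30–39: 9400 × 0.977 = 9184
40–49: 8700 × 0.961 = 8361
50–59: 15300 × 0.963 = 14734
60–69: 10000 × 0.938 = 9380
Population now: 0–9=9674, 10–19=13731, 20–29=2807, 30–39=9184, 40–49=8361, 50–59=14734, 60–69=9380

9674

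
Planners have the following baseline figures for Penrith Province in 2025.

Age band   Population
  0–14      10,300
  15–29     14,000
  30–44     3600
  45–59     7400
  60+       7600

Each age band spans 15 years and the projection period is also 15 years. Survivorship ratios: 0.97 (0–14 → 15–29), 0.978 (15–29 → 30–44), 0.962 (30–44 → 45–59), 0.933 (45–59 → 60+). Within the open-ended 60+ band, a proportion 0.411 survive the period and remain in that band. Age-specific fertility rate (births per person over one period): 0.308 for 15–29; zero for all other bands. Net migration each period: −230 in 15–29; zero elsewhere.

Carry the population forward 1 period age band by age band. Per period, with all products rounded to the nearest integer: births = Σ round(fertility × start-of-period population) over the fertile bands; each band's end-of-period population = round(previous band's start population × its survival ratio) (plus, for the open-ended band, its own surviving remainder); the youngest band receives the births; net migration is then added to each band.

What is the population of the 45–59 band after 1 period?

3463

Period 1.
Births: 14000 * 0.308 = 4312
15–29: 10300 * 0.97 = 9991
30–44: 14000 * 0.978 = 13692
45–59: 3600 * 0.962 = 3463
60+: 7400 * 0.933 + 7600 * 0.411 = 6904 + 3124 = 10028
Net migration: 15–29 − 230 → 9761
End of period: [4312, 9761, 13692, 3463, 10028]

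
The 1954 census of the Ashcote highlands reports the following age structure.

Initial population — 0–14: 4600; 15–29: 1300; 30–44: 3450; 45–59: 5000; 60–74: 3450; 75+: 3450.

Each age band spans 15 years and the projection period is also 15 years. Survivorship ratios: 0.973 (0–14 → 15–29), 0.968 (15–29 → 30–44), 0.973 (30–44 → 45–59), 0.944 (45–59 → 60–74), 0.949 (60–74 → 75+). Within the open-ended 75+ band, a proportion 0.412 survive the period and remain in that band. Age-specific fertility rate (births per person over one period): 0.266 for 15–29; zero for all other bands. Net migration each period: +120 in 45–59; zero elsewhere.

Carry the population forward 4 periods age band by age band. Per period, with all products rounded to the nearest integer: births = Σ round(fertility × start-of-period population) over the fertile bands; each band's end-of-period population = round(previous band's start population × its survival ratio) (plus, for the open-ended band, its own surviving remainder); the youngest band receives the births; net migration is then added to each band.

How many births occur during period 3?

Call the groups 1 to 6, youngest first.
After projecting period 1:
Births: 1300 × 0.266 = 346
Group 2: 4600 × 0.973 = 4476
Group 3: 1300 × 0.968 = 1258
Group 4: 3450 × 0.973 = 3357
Group 5: 5000 × 0.944 = 4720
Group 6: 3450 × 0.949 + 3450 × 0.412 = 3274 + 1421 = 4695
Net migration: Group 4 + 120 → 3477
Population now: 0–14=346, 15–29=4476, 30–44=1258, 45–59=3477, 60–74=4720, 75+=4695
After projecting period 2:
Births: 4476 × 0.266 = 1191
Group 2: 346 × 0.973 = 337
Group 3: 4476 × 0.968 = 4333
Group 4: 1258 × 0.973 = 1224
Group 5: 3477 × 0.944 = 3282
Group 6: 4720 × 0.949 + 4695 × 0.412 = 4479 + 1934 = 6413
Net migration: Group 4 + 120 → 1344
Population now: 0–14=1191, 15–29=337, 30–44=4333, 45–59=1344, 60–74=3282, 75+=6413
After projecting period 3:
Births: 337 × 0.266 = 90
Group 2: 1191 × 0.973 = 1159
Group 3: 337 × 0.968 = 326
Group 4: 4333 × 0.973 = 4216
Group 5: 1344 × 0.944 = 1269
Group 6: 3282 × 0.949 + 6413 × 0.412 = 3115 + 2642 = 5757
Net migration: Group 4 + 120 → 4336
Population now: 0–14=90, 15–29=1159, 30–44=326, 45–59=4336, 60–74=1269, 75+=5757

90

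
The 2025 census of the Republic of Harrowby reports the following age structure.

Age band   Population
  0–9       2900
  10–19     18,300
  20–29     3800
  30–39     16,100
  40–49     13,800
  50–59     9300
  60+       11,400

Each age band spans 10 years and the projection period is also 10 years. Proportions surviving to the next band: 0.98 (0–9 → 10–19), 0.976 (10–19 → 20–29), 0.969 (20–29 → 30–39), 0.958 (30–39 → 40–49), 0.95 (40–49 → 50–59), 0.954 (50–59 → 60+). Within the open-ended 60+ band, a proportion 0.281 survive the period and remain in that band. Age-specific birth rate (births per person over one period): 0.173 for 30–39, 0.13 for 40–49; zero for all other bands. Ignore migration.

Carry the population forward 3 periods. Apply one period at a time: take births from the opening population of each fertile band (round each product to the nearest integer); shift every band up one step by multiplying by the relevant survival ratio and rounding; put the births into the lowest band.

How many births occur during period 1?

— Period 1 —
Births: 16100 × 0.173 = 2785  |  13800 × 0.13 = 1794 ⇒ total 4579
10–19: 2900 × 0.98 = 2842
20–29: 18300 × 0.976 = 17861
30–39: 3800 × 0.969 = 3682
40–49: 16100 × 0.958 = 15424
50–59: 13800 × 0.95 = 13110
60+: 9300 × 0.954 + 11400 × 0.281 = 8872 + 3203 = 12075
Giving 4579 / 2842 / 17861 / 3682 / 15424 / 13110 / 12075.

4579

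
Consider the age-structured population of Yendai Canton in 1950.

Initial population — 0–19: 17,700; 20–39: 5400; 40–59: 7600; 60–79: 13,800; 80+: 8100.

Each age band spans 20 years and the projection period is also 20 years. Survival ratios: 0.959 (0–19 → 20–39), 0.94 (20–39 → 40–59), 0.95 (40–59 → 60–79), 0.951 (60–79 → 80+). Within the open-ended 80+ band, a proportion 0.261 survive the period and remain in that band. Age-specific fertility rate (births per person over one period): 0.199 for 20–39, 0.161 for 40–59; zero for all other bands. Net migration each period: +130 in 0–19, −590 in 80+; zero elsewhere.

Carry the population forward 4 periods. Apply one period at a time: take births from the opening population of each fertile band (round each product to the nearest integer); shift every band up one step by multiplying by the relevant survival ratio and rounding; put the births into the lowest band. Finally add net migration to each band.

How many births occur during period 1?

2299

Call the groups 1 to 5, youngest first.
Period 1:
Births: 5400 * 0.199 = 1075  |  7600 * 0.161 = 1224 → total 2299
Group 2: 17700 * 0.959 = 16974
Group 3: 5400 * 0.94 = 5076
Group 4: 7600 * 0.95 = 7220
Group 5: 13800 * 0.951 + 8100 * 0.261 = 13124 + 2114 = 15238
Net migration: Group 1 + 130 → 2429; Group 5 − 590 → 14648
End of period: [2429, 16974, 5076, 7220, 14648]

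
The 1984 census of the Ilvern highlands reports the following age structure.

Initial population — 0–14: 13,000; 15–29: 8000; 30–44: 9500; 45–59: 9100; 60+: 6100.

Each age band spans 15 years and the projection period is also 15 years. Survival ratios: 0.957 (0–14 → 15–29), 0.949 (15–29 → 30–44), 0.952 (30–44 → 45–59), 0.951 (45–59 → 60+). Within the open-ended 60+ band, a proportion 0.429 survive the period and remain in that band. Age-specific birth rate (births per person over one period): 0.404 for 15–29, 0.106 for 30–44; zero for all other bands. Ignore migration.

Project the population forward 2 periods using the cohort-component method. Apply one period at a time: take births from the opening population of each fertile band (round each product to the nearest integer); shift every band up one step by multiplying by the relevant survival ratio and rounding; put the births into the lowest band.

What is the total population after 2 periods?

42359

Let band 1 be 0–14 through band 5 = 60+.
Period 1:
Births: 8000 * 0.404 = 3232 ; 9500 * 0.106 = 1007 → total 4239
Band 2: 13000 * 0.957 = 12441
Band 3: 8000 * 0.949 = 7592
Band 4: 9500 * 0.952 = 9044
Band 5: 9100 * 0.951 + 6100 * 0.429 = 8654 + 2617 = 11271
Giving 4239 / 12441 / 7592 / 9044 / 11271.
Period 2:
Births: 12441 * 0.404 = 5026 ; 7592 * 0.106 = 805 → total 5831
Band 2: 4239 * 0.957 = 4057
Band 3: 12441 * 0.949 = 11807
Band 4: 7592 * 0.952 = 7228
Band 5: 9044 * 0.951 + 11271 * 0.429 = 8601 + 4835 = 13436
Giving 5831 / 4057 / 11807 / 7228 / 13436.
Total after period 2: 5831 + 4057 + 11807 + 7228 + 13436 = 42359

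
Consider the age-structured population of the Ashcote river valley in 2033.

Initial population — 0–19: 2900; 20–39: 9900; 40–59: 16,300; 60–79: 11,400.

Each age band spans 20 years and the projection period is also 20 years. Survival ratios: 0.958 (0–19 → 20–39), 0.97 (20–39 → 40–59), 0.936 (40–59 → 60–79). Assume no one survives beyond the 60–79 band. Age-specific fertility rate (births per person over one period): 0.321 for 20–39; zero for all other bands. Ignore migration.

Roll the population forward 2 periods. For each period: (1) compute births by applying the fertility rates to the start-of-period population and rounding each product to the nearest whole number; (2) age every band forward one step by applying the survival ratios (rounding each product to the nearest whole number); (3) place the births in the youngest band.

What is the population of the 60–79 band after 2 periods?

Numbering the groups 1..4 from youngest to oldest:
[period 1]
Births: 9900 * 0.321 = 3178
Group 2: 2900 * 0.958 = 2778
Group 3: 9900 * 0.97 = 9603
Group 4: 16300 * 0.936 = 15257
Giving 3178 / 2778 / 9603 / 15257.
[period 2]
Births: 2778 * 0.321 = 892
Group 2: 3178 * 0.958 = 3045
Group 3: 2778 * 0.97 = 2695
Group 4: 9603 * 0.936 = 8988
Giving 892 / 3045 / 2695 / 8988.

8988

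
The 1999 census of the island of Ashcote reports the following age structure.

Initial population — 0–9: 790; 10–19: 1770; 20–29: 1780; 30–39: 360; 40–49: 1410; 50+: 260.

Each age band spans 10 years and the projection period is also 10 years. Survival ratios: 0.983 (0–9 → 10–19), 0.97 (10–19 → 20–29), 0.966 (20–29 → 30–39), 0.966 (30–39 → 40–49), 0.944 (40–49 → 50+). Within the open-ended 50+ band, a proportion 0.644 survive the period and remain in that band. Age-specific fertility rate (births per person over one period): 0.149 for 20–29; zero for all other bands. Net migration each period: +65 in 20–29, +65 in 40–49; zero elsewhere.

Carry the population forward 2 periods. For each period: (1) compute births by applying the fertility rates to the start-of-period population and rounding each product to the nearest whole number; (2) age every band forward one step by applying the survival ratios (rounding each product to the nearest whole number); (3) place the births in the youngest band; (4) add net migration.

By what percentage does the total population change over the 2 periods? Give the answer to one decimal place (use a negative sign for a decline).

-3.5

Let band 1 be 0–9 through band 6 = 50+.
Period 1.
Births: 1780 × 0.149 = 265
Band 2: 790 × 0.983 = 777
Band 3: 1770 × 0.97 = 1717
Band 4: 1780 × 0.966 = 1719
Band 5: 360 × 0.966 = 348
Band 6: 1410 × 0.944 + 260 × 0.644 = 1331 + 167 = 1498
Net migration: Band 3 + 65 → 1782; Band 5 + 65 → 413
Population now: 0–9=265, 10–19=777, 20–29=1782, 30–39=1719, 40–49=413, 50+=1498
Period 2.
Births: 1782 × 0.149 = 266
Band 2: 265 × 0.983 = 260
Band 3: 777 × 0.97 = 754
Band 4: 1782 × 0.966 = 1721
Band 5: 1719 × 0.966 = 1661
Band 6: 413 × 0.944 + 1498 × 0.644 = 390 + 965 = 1355
Net migration: Band 3 + 65 → 819; Band 5 + 65 → 1726
Population now: 0–9=266, 10–19=260, 20–29=819, 30–39=1721, 40–49=1726, 50+=1355
Total: 6370 → 6147; change = -223; percentage change = -3.5%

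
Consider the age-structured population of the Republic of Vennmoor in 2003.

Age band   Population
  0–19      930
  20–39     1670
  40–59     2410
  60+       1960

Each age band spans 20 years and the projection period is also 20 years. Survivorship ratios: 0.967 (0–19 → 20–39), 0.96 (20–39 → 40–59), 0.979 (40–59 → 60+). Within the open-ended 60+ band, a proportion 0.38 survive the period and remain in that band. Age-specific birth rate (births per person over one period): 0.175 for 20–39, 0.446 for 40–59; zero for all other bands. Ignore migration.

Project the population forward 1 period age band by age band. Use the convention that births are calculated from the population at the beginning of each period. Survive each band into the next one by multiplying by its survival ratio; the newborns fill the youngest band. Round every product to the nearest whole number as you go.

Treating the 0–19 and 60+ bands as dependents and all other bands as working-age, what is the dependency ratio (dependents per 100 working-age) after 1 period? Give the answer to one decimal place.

Period 1:
Births: 1670 × 0.175 = 292, 2410 × 0.446 = 1075 ⇒ total 1367
20–39: 930 × 0.967 = 899
40–59: 1670 × 0.96 = 1603
60+: 2410 × 0.979 + 1960 × 0.38 = 2359 + 745 = 3104
Population now: 0–19=1367, 20–39=899, 40–59=1603, 60+=3104
Dependents (band 0–19 + band 60+) = 1367 + 3104 = 4471; working-age = 2502; ratio = 4471/2502 × 100 = 178.7

178.7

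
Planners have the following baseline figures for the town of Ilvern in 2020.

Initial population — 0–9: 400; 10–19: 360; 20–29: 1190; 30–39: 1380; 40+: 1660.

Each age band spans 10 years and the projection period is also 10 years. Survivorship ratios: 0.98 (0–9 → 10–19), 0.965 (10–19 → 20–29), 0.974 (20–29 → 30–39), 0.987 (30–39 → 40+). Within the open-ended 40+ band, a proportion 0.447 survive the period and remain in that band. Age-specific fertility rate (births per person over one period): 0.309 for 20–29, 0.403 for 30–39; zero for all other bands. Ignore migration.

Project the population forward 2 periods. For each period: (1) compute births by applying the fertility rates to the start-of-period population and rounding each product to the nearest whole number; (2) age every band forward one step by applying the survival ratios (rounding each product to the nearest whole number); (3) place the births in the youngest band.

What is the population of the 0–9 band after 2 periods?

Numbering the groups 1..5 from youngest to oldest:
Period 1:
Births: 1190 * 0.309 = 368, 1380 * 0.403 = 556 → 924
Group 2: 400 * 0.98 = 392
Group 3: 360 * 0.965 = 347
Group 4: 1190 * 0.974 = 1159
Group 5: 1380 * 0.987 + 1660 * 0.447 = 1362 + 742 = 2104
→ [924, 392, 347, 1159, 2104]
Period 2:
Births: 347 * 0.309 = 107, 1159 * 0.403 = 467 → 574
Group 2: 924 * 0.98 = 906
Group 3: 392 * 0.965 = 378
Group 4: 347 * 0.974 = 338
Group 5: 1159 * 0.987 + 2104 * 0.447 = 1144 + 940 = 2084
→ [574, 906, 378, 338, 2084]

574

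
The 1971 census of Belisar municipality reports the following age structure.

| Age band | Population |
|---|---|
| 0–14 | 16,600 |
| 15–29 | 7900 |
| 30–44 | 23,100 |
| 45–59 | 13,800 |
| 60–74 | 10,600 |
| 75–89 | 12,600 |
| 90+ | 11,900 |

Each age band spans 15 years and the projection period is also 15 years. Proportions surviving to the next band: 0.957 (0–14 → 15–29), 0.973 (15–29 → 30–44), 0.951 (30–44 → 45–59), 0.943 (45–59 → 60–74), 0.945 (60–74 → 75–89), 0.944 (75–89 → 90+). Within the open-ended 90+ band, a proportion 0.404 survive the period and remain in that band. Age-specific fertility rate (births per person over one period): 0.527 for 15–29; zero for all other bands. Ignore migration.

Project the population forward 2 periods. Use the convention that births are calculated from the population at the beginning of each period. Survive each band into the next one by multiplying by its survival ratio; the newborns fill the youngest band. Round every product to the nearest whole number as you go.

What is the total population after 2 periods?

Period 1:
Births: 7900 × 0.527 = 4163
15–29: 16600 × 0.957 = 15886
30–44: 7900 × 0.973 = 7687
45–59: 23100 × 0.951 = 21968
60–74: 13800 × 0.943 = 13013
75–89: 10600 × 0.945 = 10017
90+: 12600 × 0.944 + 11900 × 0.404 = 11894 + 4808 = 16702
End of period: [4163, 15886, 7687, 21968, 13013, 10017, 16702]
Period 2:
Births: 15886 × 0.527 = 8372
15–29: 4163 × 0.957 = 3984
30–44: 15886 × 0.973 = 15457
45–59: 7687 × 0.951 = 7310
60–74: 21968 × 0.943 = 20716
75–89: 13013 × 0.945 = 12297
90+: 10017 × 0.944 + 16702 × 0.404 = 9456 + 6748 = 16204
End of period: [8372, 3984, 15457, 7310, 20716, 12297, 16204]
Total after period 2: 8372 + 3984 + 15457 + 7310 + 20716 + 12297 + 16204 = 84340

84340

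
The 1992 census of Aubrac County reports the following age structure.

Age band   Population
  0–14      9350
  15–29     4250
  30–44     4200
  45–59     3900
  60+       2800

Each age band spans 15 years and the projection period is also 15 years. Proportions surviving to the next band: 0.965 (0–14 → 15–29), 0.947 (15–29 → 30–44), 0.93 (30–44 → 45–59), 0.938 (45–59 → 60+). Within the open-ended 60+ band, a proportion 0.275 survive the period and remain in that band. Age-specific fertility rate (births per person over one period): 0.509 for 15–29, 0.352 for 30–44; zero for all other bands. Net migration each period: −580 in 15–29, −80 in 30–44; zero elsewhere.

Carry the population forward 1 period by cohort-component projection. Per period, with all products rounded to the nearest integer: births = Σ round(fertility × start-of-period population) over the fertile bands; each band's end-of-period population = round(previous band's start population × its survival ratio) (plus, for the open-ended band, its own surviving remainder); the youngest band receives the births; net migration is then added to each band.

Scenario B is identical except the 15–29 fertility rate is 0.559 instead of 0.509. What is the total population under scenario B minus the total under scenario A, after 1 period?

Call the groups 1 to 5, youngest first.
[period 1]
Births: 4250 × 0.509 = 2163  |  4200 × 0.352 = 1478 — total 3641
Group 2: 9350 × 0.965 = 9023
Group 3: 4250 × 0.947 = 4025
Group 4: 4200 × 0.93 = 3906
Group 5: 3900 × 0.938 + 2800 × 0.275 = 3658 + 770 = 4428
Net migration: Group 2 − 580 → 8443; Group 3 − 80 → 3945
End of period: [3641, 8443, 3945, 3906, 4428]
Scenario A total after 1 period: 24363
Scenario B projection —
[period 1]
Births: 4250 × 0.559 = 2376  |  4200 × 0.352 = 1478 — total 3854
Group 2: 9350 × 0.965 = 9023
Group 3: 4250 × 0.947 = 4025
Group 4: 4200 × 0.93 = 3906
Group 5: 3900 × 0.938 + 2800 × 0.275 = 3658 + 770 = 4428
Net migration: Group 2 − 580 → 8443; Group 3 − 80 → 3945
End of period: [3854, 8443, 3945, 3906, 4428]
Scenario B total after 1 period: 24576
Difference B − A = 24576 − 24363 = 213

213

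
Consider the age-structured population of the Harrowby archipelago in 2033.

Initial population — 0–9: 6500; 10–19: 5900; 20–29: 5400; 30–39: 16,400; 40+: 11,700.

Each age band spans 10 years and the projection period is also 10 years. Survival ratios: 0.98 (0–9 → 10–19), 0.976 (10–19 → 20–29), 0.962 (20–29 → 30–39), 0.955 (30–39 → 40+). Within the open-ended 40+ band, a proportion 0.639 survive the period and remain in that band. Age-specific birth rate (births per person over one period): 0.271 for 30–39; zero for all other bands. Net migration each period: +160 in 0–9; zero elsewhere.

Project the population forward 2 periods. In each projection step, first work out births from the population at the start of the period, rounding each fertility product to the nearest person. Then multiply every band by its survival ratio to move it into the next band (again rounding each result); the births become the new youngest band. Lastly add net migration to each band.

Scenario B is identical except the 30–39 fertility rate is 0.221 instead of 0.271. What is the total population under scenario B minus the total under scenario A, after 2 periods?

-1064

Period 1:
Births: 16400 × 0.271 = 4444
10–19: 6500 × 0.98 = 6370
20–29: 5900 × 0.976 = 5758
30–39: 5400 × 0.962 = 5195
40+: 16400 × 0.955 + 11700 × 0.639 = 15662 + 7476 = 23138
Net migration: 0–9 + 160 → 4604
Giving 4604 / 6370 / 5758 / 5195 / 23138.
Period 2:
Births: 5195 × 0.271 = 1408
10–19: 4604 × 0.98 = 4512
20–29: 6370 × 0.976 = 6217
30–39: 5758 × 0.962 = 5539
40+: 5195 × 0.955 + 23138 × 0.639 = 4961 + 14785 = 19746
Net migration: 0–9 + 160 → 1568
Giving 1568 / 4512 / 6217 / 5539 / 19746.
Scenario A total after 2 periods: 37582
Scenario B projection —
Period 1:
Births: 16400 × 0.221 = 3624
10–19: 6500 × 0.98 = 6370
20–29: 5900 × 0.976 = 5758
30–39: 5400 × 0.962 = 5195
40+: 16400 × 0.955 + 11700 × 0.639 = 15662 + 7476 = 23138
Net migration: 0–9 + 160 → 3784
Giving 3784 / 6370 / 5758 / 5195 / 23138.
Period 2:
Births: 5195 × 0.221 = 1148
10–19: 3784 × 0.98 = 3708
20–29: 6370 × 0.976 = 6217
30–39: 5758 × 0.962 = 5539
40+: 5195 × 0.955 + 23138 × 0.639 = 4961 + 14785 = 19746
Net migration: 0–9 + 160 → 1308
Giving 1308 / 3708 / 6217 / 5539 / 19746.
Scenario B total after 2 periods: 36518
Difference B − A = 36518 − 37582 = -1064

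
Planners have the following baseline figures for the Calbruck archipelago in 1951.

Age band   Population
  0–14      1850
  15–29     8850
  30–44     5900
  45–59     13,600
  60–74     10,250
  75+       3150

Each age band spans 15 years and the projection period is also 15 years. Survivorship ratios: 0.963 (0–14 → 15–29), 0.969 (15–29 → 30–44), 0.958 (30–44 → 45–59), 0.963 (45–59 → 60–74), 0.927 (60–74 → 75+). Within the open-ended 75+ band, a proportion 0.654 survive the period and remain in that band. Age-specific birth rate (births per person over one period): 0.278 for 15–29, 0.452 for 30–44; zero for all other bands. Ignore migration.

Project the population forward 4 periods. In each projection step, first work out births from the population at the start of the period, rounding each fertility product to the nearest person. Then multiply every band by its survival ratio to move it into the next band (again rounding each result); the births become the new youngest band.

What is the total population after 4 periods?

Let group 1 be 0–14 through group 6 = 75+.
— Period 1 —
Births: 8850 × 0.278 = 2460, 5900 × 0.452 = 2667 ⇒ total 5127
Group 2: 1850 × 0.963 = 1782
Group 3: 8850 × 0.969 = 8576
Group 4: 5900 × 0.958 = 5652
Group 5: 13600 × 0.963 = 13097
Group 6: 10250 × 0.927 + 3150 × 0.654 = 9502 + 2060 = 11562
→ [5127, 1782, 8576, 5652, 13097, 11562]
— Period 2 —
Births: 1782 × 0.278 = 495, 8576 × 0.452 = 3876 ⇒ total 4371
Group 2: 5127 × 0.963 = 4937
Group 3: 1782 × 0.969 = 1727
Group 4: 8576 × 0.958 = 8216
Group 5: 5652 × 0.963 = 5443
Group 6: 13097 × 0.927 + 11562 × 0.654 = 12141 + 7562 = 19703
→ [4371, 4937, 1727, 8216, 5443, 19703]
— Period 3 —
Births: 4937 × 0.278 = 1372, 1727 × 0.452 = 781 ⇒ total 2153
Group 2: 4371 × 0.963 = 4209
Group 3: 4937 × 0.969 = 4784
Group 4: 1727 × 0.958 = 1654
Group 5: 8216 × 0.963 = 7912
Group 6: 5443 × 0.927 + 19703 × 0.654 = 5046 + 12886 = 17932
→ [2153, 4209, 4784, 1654, 7912, 17932]
— Period 4 —
Births: 4209 × 0.278 = 1170, 4784 × 0.452 = 2162 ⇒ total 3332
Group 2: 2153 × 0.963 = 2073
Group 3: 4209 × 0.969 = 4079
Group 4: 4784 × 0.958 = 4583
Group 5: 1654 × 0.963 = 1593
Group 6: 7912 × 0.927 + 17932 × 0.654 = 7334 + 11728 = 19062
→ [3332, 2073, 4079, 4583, 1593, 19062]
Total after period 4: 3332 + 2073 + 4079 + 4583 + 1593 + 19062 = 34722

34722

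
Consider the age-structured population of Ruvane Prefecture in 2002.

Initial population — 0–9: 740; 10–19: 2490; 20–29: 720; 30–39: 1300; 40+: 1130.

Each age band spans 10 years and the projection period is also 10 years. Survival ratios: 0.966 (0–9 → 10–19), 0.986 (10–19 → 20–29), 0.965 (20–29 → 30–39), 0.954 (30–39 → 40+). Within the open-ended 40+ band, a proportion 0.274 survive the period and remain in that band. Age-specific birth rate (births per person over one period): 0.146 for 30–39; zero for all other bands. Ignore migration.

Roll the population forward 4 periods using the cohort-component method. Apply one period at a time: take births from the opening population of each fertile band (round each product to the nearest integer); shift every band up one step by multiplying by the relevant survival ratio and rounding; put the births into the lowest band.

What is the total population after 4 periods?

2055

Call the bands 1 to 5, youngest first.
Period 1.
Births: 1300 × 0.146 = 190
Band 2: 740 × 0.966 = 715
Band 3: 2490 × 0.986 = 2455
Band 4: 720 × 0.965 = 695
Band 5: 1300 × 0.954 + 1130 × 0.274 = 1240 + 310 = 1550
→ [190, 715, 2455, 695, 1550]
Period 2.
Births: 695 × 0.146 = 101
Band 2: 190 × 0.966 = 184
Band 3: 715 × 0.986 = 705
Band 4: 2455 × 0.965 = 2369
Band 5: 695 × 0.954 + 1550 × 0.274 = 663 + 425 = 1088
→ [101, 184, 705, 2369, 1088]
Period 3.
Births: 2369 × 0.146 = 346
Band 2: 101 × 0.966 = 98
Band 3: 184 × 0.986 = 181
Band 4: 705 × 0.965 = 680
Band 5: 2369 × 0.954 + 1088 × 0.274 = 2260 + 298 = 2558
→ [346, 98, 181, 680, 2558]
Period 4.
Births: 680 × 0.146 = 99
Band 2: 346 × 0.966 = 334
Band 3: 98 × 0.986 = 97
Band 4: 181 × 0.965 = 175
Band 5: 680 × 0.954 + 2558 × 0.274 = 649 + 701 = 1350
→ [99, 334, 97, 175, 1350]
Total after period 4: 99 + 334 + 97 + 175 + 1350 = 2055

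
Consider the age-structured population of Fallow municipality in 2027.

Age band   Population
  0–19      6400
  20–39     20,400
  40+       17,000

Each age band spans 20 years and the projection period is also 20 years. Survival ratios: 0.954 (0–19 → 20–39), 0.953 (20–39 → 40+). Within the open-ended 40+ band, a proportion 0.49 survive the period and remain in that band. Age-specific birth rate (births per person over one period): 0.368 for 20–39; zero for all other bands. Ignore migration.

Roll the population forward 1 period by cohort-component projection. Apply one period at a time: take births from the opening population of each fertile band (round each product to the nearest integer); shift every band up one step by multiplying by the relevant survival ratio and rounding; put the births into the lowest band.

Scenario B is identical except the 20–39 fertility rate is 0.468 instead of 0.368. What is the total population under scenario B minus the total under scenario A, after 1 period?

After projecting period 1:
Births: 20400 × 0.368 = 7507
20–39: 6400 × 0.954 = 6106
40+: 20400 × 0.953 + 17000 × 0.49 = 19441 + 8330 = 27771
Population now: 0–19=7507, 20–39=6106, 40+=27771
Scenario A total after 1 period: 41384
Scenario B projection —
After projecting period 1:
Births: 20400 × 0.468 = 9547
20–39: 6400 × 0.954 = 6106
40+: 20400 × 0.953 + 17000 × 0.49 = 19441 + 8330 = 27771
Population now: 0–19=9547, 20–39=6106, 40+=27771
Scenario B total after 1 period: 43424
Difference B − A = 43424 − 41384 = 2040

2040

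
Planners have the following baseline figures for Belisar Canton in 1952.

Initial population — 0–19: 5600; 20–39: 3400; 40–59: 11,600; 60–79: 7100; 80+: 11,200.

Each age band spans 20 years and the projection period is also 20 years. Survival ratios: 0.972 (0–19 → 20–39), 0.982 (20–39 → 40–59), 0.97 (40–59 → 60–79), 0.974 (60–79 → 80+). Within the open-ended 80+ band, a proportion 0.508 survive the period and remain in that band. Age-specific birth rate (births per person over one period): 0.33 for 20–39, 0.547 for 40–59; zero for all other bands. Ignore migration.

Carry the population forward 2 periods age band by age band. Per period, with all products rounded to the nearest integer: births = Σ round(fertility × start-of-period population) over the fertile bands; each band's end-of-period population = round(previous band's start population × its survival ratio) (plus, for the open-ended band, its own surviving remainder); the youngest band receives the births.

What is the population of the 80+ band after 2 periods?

Let group 1 be 0–19 through group 5 = 80+.
Period 1.
Births: 3400 × 0.33 = 1122  |  11600 × 0.547 = 6345 ⇒ total 7467
Group 2: 5600 × 0.972 = 5443
Group 3: 3400 × 0.982 = 3339
Group 4: 11600 × 0.97 = 11252
Group 5: 7100 × 0.974 + 11200 × 0.508 = 6915 + 5690 = 12605
Population now: 0–19=7467, 20–39=5443, 40–59=3339, 60–79=11252, 80+=12605
Period 2.
Births: 5443 × 0.33 = 1796  |  3339 × 0.547 = 1826 ⇒ total 3622
Group 2: 7467 × 0.972 = 7258
Group 3: 5443 × 0.982 = 5345
Group 4: 3339 × 0.97 = 3239
Group 5: 11252 × 0.974 + 12605 × 0.508 = 10959 + 6403 = 17362
Population now: 0–19=3622, 20–39=7258, 40–59=5345, 60–79=3239, 80+=17362

17362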